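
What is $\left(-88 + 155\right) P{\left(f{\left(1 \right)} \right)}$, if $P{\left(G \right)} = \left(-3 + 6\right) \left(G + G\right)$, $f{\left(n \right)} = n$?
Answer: $402$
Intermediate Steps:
$P{\left(G \right)} = 6 G$ ($P{\left(G \right)} = 3 \cdot 2 G = 6 G$)
$\left(-88 + 155\right) P{\left(f{\left(1 \right)} \right)} = \left(-88 + 155\right) 6 \cdot 1 = 67 \cdot 6 = 402$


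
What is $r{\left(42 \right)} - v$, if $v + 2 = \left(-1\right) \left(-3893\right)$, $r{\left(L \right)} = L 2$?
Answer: $-3807$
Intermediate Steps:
$r{\left(L \right)} = 2 L$
$v = 3891$ ($v = -2 - -3893 = -2 + 3893 = 3891$)
$r{\left(42 \right)} - v = 2 \cdot 42 - 3891 = 84 - 3891 = -3807$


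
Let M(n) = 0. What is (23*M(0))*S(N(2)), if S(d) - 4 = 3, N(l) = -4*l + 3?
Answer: 0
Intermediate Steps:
N(l) = 3 - 4*l
S(d) = 7 (S(d) = 4 + 3 = 7)
(23*M(0))*S(N(2)) = (23*0)*7 = 0*7 = 0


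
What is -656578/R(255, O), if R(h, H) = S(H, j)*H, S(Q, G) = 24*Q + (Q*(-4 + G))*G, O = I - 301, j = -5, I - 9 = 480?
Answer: -328289/1219368 ≈ -0.26923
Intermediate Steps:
I = 489 (I = 9 + 480 = 489)
O = 188 (O = 489 - 301 = 188)
S(Q, G) = 24*Q + G*Q*(-4 + G)
R(h, H) = 69*H**2 (R(h, H) = (H*(24 + (-5)**2 - 4*(-5)))*H = (H*(24 + 25 + 20))*H = (H*69)*H = (69*H)*H = 69*H**2)
-656578/R(255, O) = -656578/(69*188**2) = -656578/(69*35344) = -656578/2438736 = -656578*1/2438736 = -328289/1219368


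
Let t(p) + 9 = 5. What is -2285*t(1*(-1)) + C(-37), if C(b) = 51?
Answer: 9191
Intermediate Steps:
t(p) = -4 (t(p) = -9 + 5 = -4)
-2285*t(1*(-1)) + C(-37) = -2285*(-4) + 51 = 9140 + 51 = 9191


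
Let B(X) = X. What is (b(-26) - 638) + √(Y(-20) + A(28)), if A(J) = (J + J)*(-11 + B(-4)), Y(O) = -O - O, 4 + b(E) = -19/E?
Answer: -16673/26 + 20*I*√2 ≈ -641.27 + 28.284*I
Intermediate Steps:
b(E) = -4 - 19/E
Y(O) = -2*O
A(J) = -30*J (A(J) = (J + J)*(-11 - 4) = (2*J)*(-15) = -30*J)
(b(-26) - 638) + √(Y(-20) + A(28)) = ((-4 - 19/(-26)) - 638) + √(-2*(-20) - 30*28) = ((-4 - 19*(-1/26)) - 638) + √(40 - 840) = ((-4 + 19/26) - 638) + √(-800) = (-85/26 - 638) + 20*I*√2 = -16673/26 + 20*I*√2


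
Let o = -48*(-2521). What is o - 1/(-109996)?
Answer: 13310395969/109996 ≈ 1.2101e+5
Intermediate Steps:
o = 121008
o - 1/(-109996) = 121008 - 1/(-109996) = 121008 - 1*(-1/109996) = 121008 + 1/109996 = 13310395969/109996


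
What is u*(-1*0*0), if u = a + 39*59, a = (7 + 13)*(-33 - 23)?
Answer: 0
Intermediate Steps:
a = -1120 (a = 20*(-56) = -1120)
u = 1181 (u = -1120 + 39*59 = -1120 + 2301 = 1181)
u*(-1*0*0) = 1181*(-1*0*0) = 1181*(0*0) = 1181*0 = 0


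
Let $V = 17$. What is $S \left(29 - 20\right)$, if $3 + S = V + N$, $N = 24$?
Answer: $342$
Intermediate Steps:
$S = 38$ ($S = -3 + \left(17 + 24\right) = -3 + 41 = 38$)
$S \left(29 - 20\right) = 38 \left(29 - 20\right) = 38 \cdot 9 = 342$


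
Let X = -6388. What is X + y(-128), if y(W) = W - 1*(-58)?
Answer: -6458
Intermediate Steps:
y(W) = 58 + W (y(W) = W + 58 = 58 + W)
X + y(-128) = -6388 + (58 - 128) = -6388 - 70 = -6458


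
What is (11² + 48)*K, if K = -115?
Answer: -19435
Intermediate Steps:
(11² + 48)*K = (11² + 48)*(-115) = (121 + 48)*(-115) = 169*(-115) = -19435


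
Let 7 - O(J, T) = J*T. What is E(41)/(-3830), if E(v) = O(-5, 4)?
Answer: -27/3830 ≈ -0.0070496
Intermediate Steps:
O(J, T) = 7 - J*T
E(v) = 27 (E(v) = 7 - 1*(-5)*4 = 7 + 20 = 27)
E(41)/(-3830) = 27/(-3830) = 27*(-1/3830) = -27/3830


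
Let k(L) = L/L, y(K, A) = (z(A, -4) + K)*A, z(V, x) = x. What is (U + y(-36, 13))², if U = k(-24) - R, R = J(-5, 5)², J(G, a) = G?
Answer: 295936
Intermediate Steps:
y(K, A) = A*(-4 + K) (y(K, A) = (-4 + K)*A = A*(-4 + K))
k(L) = 1
R = 25 (R = (-5)² = 25)
U = -24 (U = 1 - 1*25 = 1 - 25 = -24)
(U + y(-36, 13))² = (-24 + 13*(-4 - 36))² = (-24 + 13*(-40))² = (-24 - 520)² = (-544)² = 295936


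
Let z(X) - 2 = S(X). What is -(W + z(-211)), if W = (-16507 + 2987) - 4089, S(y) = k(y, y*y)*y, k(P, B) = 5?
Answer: 18662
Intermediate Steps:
S(y) = 5*y
z(X) = 2 + 5*X
W = -17609 (W = -13520 - 4089 = -17609)
-(W + z(-211)) = -(-17609 + (2 + 5*(-211))) = -(-17609 + (2 - 1055)) = -(-17609 - 1053) = -1*(-18662) = 18662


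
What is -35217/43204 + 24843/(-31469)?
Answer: -311651535/194226668 ≈ -1.6046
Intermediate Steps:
-35217/43204 + 24843/(-31469) = -35217*1/43204 + 24843*(-1/31469) = -5031/6172 - 24843/31469 = -311651535/194226668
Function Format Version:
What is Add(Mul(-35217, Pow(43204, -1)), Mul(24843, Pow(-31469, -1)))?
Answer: Rational(-311651535, 194226668) ≈ -1.6046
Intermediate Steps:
Add(Mul(-35217, Pow(43204, -1)), Mul(24843, Pow(-31469, -1))) = Add(Mul(-35217, Rational(1, 43204)), Mul(24843, Rational(-1, 31469))) = Add(Rational(-5031, 6172), Rational(-24843, 31469)) = Rational(-311651535, 194226668)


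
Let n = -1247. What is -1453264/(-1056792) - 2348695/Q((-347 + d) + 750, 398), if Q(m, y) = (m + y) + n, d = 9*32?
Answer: 310288962769/20871642 ≈ 14867.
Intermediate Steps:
d = 288
Q(m, y) = -1247 + m + y (Q(m, y) = (m + y) - 1247 = -1247 + m + y)
-1453264/(-1056792) - 2348695/Q((-347 + d) + 750, 398) = -1453264/(-1056792) - 2348695/(-1247 + ((-347 + 288) + 750) + 398) = -1453264*(-1/1056792) - 2348695/(-1247 + (-59 + 750) + 398) = 181658/132099 - 2348695/(-1247 + 691 + 398) = 181658/132099 - 2348695/(-158) = 181658/132099 - 2348695*(-1/158) = 181658/132099 + 2348695/158 = 310288962769/20871642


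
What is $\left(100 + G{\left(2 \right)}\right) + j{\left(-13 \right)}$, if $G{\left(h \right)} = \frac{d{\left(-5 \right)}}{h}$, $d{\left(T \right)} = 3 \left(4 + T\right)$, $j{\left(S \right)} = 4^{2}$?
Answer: $\frac{229}{2} \approx 114.5$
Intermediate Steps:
$j{\left(S \right)} = 16$
$d{\left(T \right)} = 12 + 3 T$
$G{\left(h \right)} = - \frac{3}{h}$ ($G{\left(h \right)} = \frac{12 + 3 \left(-5\right)}{h} = \frac{12 - 15}{h} = - \frac{3}{h}$)
$\left(100 + G{\left(2 \right)}\right) + j{\left(-13 \right)} = \left(100 - \frac{3}{2}\right) + 16 = \frac{197}{2} + 16 = \frac{229}{2}$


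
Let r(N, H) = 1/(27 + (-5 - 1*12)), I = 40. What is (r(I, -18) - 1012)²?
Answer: 102394161/100 ≈ 1.0239e+6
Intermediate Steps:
r(N, H) = ⅒ (r(N, H) = 1/(27 + (-5 - 12)) = 1/(27 - 17) = 1/10 = ⅒)
(r(I, -18) - 1012)² = (⅒ - 1012)² = (-10119/10)² = 102394161/100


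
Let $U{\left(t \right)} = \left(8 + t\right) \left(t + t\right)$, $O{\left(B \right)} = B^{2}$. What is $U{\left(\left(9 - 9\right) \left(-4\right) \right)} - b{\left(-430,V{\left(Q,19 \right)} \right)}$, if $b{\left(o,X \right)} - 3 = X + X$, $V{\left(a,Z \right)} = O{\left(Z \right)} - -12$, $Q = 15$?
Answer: $-749$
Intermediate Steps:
$V{\left(a,Z \right)} = 12 + Z^{2}$ ($V{\left(a,Z \right)} = Z^{2} - -12 = Z^{2} + 12 = 12 + Z^{2}$)
$U{\left(t \right)} = 2 t \left(8 + t\right)$ ($U{\left(t \right)} = \left(8 + t\right) 2 t = 2 t \left(8 + t\right)$)
$b{\left(o,X \right)} = 3 + 2 X$ ($b{\left(o,X \right)} = 3 + \left(X + X\right) = 3 + 2 X$)
$U{\left(\left(9 - 9\right) \left(-4\right) \right)} - b{\left(-430,V{\left(Q,19 \right)} \right)} = 2 \left(9 - 9\right) \left(-4\right) \left(8 + \left(9 - 9\right) \left(-4\right)\right) - \left(3 + 2 \left(12 + 19^{2}\right)\right) = 2 \cdot 0 \left(-4\right) \left(8 + 0 \left(-4\right)\right) - \left(3 + 2 \left(12 + 361\right)\right) = 2 \cdot 0 \left(8 + 0\right) - \left(3 + 2 \cdot 373\right) = 2 \cdot 0 \cdot 8 - \left(3 + 746\right) = 0 - 749 = -749$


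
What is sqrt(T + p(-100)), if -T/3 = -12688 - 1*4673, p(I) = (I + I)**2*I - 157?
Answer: I*sqrt(3948074) ≈ 1987.0*I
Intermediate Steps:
p(I) = -157 + 4*I**3 (p(I) = (2*I)**2*I - 157 = (4*I**2)*I - 157 = 4*I**3 - 157 = -157 + 4*I**3)
T = 52083 (T = -3*(-12688 - 1*4673) = -3*(-12688 - 4673) = -3*(-17361) = 52083)
sqrt(T + p(-100)) = sqrt(52083 + (-157 + 4*(-100)**3)) = sqrt(52083 + (-157 + 4*(-1000000))) = sqrt(52083 + (-157 - 4000000)) = sqrt(52083 - 4000157) = sqrt(-3948074) = I*sqrt(3948074)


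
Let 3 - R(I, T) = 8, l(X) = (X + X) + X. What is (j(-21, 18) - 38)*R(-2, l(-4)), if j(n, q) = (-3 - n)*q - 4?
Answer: -1410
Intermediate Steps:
l(X) = 3*X (l(X) = 2*X + X = 3*X)
j(n, q) = -4 + q*(-3 - n) (j(n, q) = q*(-3 - n) - 4 = -4 + q*(-3 - n))
R(I, T) = -5 (R(I, T) = 3 - 1*8 = 3 - 8 = -5)
(j(-21, 18) - 38)*R(-2, l(-4)) = ((-4 - 3*18 - 1*(-21)*18) - 38)*(-5) = ((-4 - 54 + 378) - 38)*(-5) = (320 - 38)*(-5) = 282*(-5) = -1410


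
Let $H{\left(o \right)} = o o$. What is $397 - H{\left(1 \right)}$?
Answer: $396$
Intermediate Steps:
$H{\left(o \right)} = o^{2}$
$397 - H{\left(1 \right)} = 397 - 1^{2} = 397 - 1 = 396$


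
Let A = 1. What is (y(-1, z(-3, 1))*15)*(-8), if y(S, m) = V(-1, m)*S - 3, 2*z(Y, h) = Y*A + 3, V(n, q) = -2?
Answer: 120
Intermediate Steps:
z(Y, h) = 3/2 + Y/2 (z(Y, h) = (Y*1 + 3)/2 = (Y + 3)/2 = (3 + Y)/2 = 3/2 + Y/2)
y(S, m) = -3 - 2*S (y(S, m) = -2*S - 3 = -3 - 2*S)
(y(-1, z(-3, 1))*15)*(-8) = ((-3 - 2*(-1))*15)*(-8) = ((-3 + 2)*15)*(-8) = -1*15*(-8) = -15*(-8) = 120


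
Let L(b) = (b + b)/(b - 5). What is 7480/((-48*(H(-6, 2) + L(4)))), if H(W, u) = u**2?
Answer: 935/24 ≈ 38.958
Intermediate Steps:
L(b) = 2*b/(-5 + b) (L(b) = (2*b)/(-5 + b) = 2*b/(-5 + b))
7480/((-48*(H(-6, 2) + L(4)))) = 7480/((-48*(2**2 + 2*4/(-5 + 4)))) = 7480/((-48*(4 + 2*4/(-1)))) = 7480/((-48*(4 + 2*4*(-1)))) = 7480/((-48*(4 - 8))) = 7480/((-48*(-4))) = 7480/192 = 7480*(1/192) = 935/24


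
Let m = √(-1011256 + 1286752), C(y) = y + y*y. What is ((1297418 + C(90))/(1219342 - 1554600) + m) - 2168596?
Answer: -363520231688/167629 + 2*√68874 ≈ -2.1681e+6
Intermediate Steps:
C(y) = y + y²
m = 2*√68874 (m = √275496 = 2*√68874 ≈ 524.88)
((1297418 + C(90))/(1219342 - 1554600) + m) - 2168596 = ((1297418 + 90*(1 + 90))/(1219342 - 1554600) + 2*√68874) - 2168596 = ((1297418 + 90*91)/(-335258) + 2*√68874) - 2168596 = ((1297418 + 8190)*(-1/335258) + 2*√68874) - 2168596 = (1305608*(-1/335258) + 2*√68874) - 2168596 = (-652804/167629 + 2*√68874) - 2168596 = -363520231688/167629 + 2*√68874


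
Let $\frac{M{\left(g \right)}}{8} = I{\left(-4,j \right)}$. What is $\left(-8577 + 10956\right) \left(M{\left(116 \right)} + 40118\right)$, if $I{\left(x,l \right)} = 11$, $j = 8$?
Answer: $95650074$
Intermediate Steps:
$M{\left(g \right)} = 88$ ($M{\left(g \right)} = 8 \cdot 11 = 88$)
$\left(-8577 + 10956\right) \left(M{\left(116 \right)} + 40118\right) = \left(-8577 + 10956\right) \left(88 + 40118\right) = 2379 \cdot 40206 = 95650074$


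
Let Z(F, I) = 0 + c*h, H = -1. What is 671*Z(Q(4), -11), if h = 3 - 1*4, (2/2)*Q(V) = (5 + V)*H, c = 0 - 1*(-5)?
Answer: -3355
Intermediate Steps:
c = 5 (c = 0 + 5 = 5)
Q(V) = -5 - V (Q(V) = (5 + V)*(-1) = -5 - V)
h = -1 (h = 3 - 4 = -1)
Z(F, I) = -5 (Z(F, I) = 0 + 5*(-1) = 0 - 5 = -5)
671*Z(Q(4), -11) = 671*(-5) = -3355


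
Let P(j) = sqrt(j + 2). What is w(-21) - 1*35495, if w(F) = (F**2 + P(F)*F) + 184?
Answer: -34870 - 21*I*sqrt(19) ≈ -34870.0 - 91.537*I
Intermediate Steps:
P(j) = sqrt(2 + j)
w(F) = 184 + F**2 + F*sqrt(2 + F) (w(F) = (F**2 + sqrt(2 + F)*F) + 184 = (F**2 + F*sqrt(2 + F)) + 184 = 184 + F**2 + F*sqrt(2 + F))
w(-21) - 1*35495 = (184 + (-21)**2 - 21*sqrt(2 - 21)) - 1*35495 = (184 + 441 - 21*I*sqrt(19)) - 35495 = (625 - 21*I*sqrt(19)) - 35495 = -34870 - 21*I*sqrt(19)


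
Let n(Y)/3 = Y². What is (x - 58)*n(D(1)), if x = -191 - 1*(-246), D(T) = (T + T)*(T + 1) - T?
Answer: -81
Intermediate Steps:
D(T) = -T + 2*T*(1 + T) (D(T) = (2*T)*(1 + T) - T = 2*T*(1 + T) - T = -T + 2*T*(1 + T))
x = 55 (x = -191 + 246 = 55)
n(Y) = 3*Y²
(x - 58)*n(D(1)) = (55 - 58)*(3*(1*(1 + 2*1))²) = -9*(1*(1 + 2))² = -9*(1*3)² = -9*3² = -9*9 = -3*27 = -81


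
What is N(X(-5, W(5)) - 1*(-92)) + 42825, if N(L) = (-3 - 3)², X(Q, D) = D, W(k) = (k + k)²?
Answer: 42861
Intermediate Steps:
W(k) = 4*k² (W(k) = (2*k)² = 4*k²)
N(L) = 36 (N(L) = (-6)² = 36)
N(X(-5, W(5)) - 1*(-92)) + 42825 = 36 + 42825 = 42861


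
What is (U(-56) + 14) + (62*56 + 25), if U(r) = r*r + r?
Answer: 6591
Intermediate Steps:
U(r) = r + r² (U(r) = r² + r = r + r²)
(U(-56) + 14) + (62*56 + 25) = (-56*(1 - 56) + 14) + (62*56 + 25) = (-56*(-55) + 14) + (3472 + 25) = (3080 + 14) + 3497 = 3094 + 3497 = 6591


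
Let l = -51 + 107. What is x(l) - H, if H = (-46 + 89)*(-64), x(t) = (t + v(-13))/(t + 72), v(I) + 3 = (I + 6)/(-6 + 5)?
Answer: 88079/32 ≈ 2752.5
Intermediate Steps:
l = 56
v(I) = -9 - I (v(I) = -3 + (I + 6)/(-6 + 5) = -3 + (6 + I)/(-1) = -3 + (6 + I)*(-1) = -3 + (-6 - I) = -9 - I)
x(t) = (4 + t)/(72 + t) (x(t) = (t + (-9 - 1*(-13)))/(t + 72) = (t + (-9 + 13))/(72 + t) = (t + 4)/(72 + t) = (4 + t)/(72 + t))
H = -2752 (H = 43*(-64) = -2752)
x(l) - H = (4 + 56)/(72 + 56) - 1*(-2752) = 60/128 + 2752 = (1/128)*60 + 2752 = 15/32 + 2752 = 88079/32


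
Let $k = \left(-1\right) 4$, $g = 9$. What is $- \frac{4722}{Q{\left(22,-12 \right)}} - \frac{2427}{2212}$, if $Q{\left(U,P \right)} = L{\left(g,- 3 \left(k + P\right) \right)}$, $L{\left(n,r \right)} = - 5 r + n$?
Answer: $\frac{67241}{3476} \approx 19.344$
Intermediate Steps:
$k = -4$
$L{\left(n,r \right)} = n - 5 r$
$Q{\left(U,P \right)} = -51 + 15 P$ ($Q{\left(U,P \right)} = 9 - 5 \left(- 3 \left(-4 + P\right)\right) = 9 - 5 \left(12 - 3 P\right) = 9 + \left(-60 + 15 P\right) = -51 + 15 P$)
$- \frac{4722}{Q{\left(22,-12 \right)}} - \frac{2427}{2212} = - \frac{4722}{-51 + 15 \left(-12\right)} - \frac{2427}{2212} = - \frac{4722}{-51 - 180} - \frac{2427}{2212} = - \frac{4722}{-231} - \frac{2427}{2212} = \left(-4722\right) \left(- \frac{1}{231}\right) - \frac{2427}{2212} = \frac{1574}{77} - \frac{2427}{2212} = \frac{67241}{3476}$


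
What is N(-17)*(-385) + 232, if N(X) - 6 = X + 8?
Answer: 1387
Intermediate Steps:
N(X) = 14 + X (N(X) = 6 + (X + 8) = 6 + (8 + X) = 14 + X)
N(-17)*(-385) + 232 = (14 - 17)*(-385) + 232 = -3*(-385) + 232 = 1155 + 232 = 1387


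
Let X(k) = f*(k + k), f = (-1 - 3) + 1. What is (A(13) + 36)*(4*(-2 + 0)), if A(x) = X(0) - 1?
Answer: -280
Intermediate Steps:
f = -3 (f = -4 + 1 = -3)
X(k) = -6*k (X(k) = -3*(k + k) = -6*k)
A(x) = -1 (A(x) = -6*0 - 1 = 0 - 1 = -1)
(A(13) + 36)*(4*(-2 + 0)) = (-1 + 36)*(4*(-2 + 0)) = 35*(4*(-2)) = 35*(-8) = -280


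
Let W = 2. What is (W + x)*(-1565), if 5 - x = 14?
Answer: 10955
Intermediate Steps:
x = -9 (x = 5 - 1*14 = 5 - 14 = -9)
(W + x)*(-1565) = (2 - 9)*(-1565) = -7*(-1565) = 10955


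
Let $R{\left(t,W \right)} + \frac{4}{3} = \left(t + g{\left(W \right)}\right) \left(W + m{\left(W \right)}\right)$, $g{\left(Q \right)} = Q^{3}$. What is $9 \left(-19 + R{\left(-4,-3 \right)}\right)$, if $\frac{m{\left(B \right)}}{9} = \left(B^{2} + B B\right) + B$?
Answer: $-37011$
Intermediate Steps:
$m{\left(B \right)} = 9 B + 18 B^{2}$ ($m{\left(B \right)} = 9 \left(\left(B^{2} + B B\right) + B\right) = 9 \left(\left(B^{2} + B^{2}\right) + B\right) = 9 \left(2 B^{2} + B\right) = 9 \left(B + 2 B^{2}\right) = 9 B + 18 B^{2}$)
$R{\left(t,W \right)} = - \frac{4}{3} + \left(W + 9 W \left(1 + 2 W\right)\right) \left(t + W^{3}\right)$ ($R{\left(t,W \right)} = - \frac{4}{3} + \left(t + W^{3}\right) \left(W + 9 W \left(1 + 2 W\right)\right) = - \frac{4}{3} + \left(W + 9 W \left(1 + 2 W\right)\right) \left(t + W^{3}\right)$)
$9 \left(-19 + R{\left(-4,-3 \right)}\right) = 9 \left(-19 + \left(- \frac{4}{3} + 10 \left(-3\right)^{4} + 18 \left(-3\right)^{5} + 10 \left(-3\right) \left(-4\right) + 18 \left(-4\right) \left(-3\right)^{2}\right)\right) = 9 \left(-19 + \left(- \frac{4}{3} + 10 \cdot 81 + 18 \left(-243\right) + 120 + 18 \left(-4\right) 9\right)\right) = 9 \left(-19 - \frac{12280}{3}\right) = 9 \left(- \frac{12337}{3}\right) = -37011$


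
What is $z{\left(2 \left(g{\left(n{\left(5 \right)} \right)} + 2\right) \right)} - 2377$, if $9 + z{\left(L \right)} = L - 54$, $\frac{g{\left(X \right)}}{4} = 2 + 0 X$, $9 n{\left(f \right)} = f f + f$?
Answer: $-2420$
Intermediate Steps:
$n{\left(f \right)} = \frac{f}{9} + \frac{f^{2}}{9}$ ($n{\left(f \right)} = \frac{f f + f}{9} = \frac{f^{2} + f}{9} = \frac{f + f^{2}}{9} = \frac{f}{9} + \frac{f^{2}}{9}$)
$g{\left(X \right)} = 8$ ($g{\left(X \right)} = 4 \left(2 + 0 X\right) = 4 \left(2 + 0\right) = 4 \cdot 2 = 8$)
$z{\left(L \right)} = -63 + L$ ($z{\left(L \right)} = -9 + \left(L - 54\right) = -9 + \left(-54 + L\right) = -63 + L$)
$z{\left(2 \left(g{\left(n{\left(5 \right)} \right)} + 2\right) \right)} - 2377 = \left(-63 + 2 \left(8 + 2\right)\right) - 2377 = \left(-63 + 2 \cdot 10\right) - 2377 = \left(-63 + 20\right) - 2377 = -43 - 2377 = -2420$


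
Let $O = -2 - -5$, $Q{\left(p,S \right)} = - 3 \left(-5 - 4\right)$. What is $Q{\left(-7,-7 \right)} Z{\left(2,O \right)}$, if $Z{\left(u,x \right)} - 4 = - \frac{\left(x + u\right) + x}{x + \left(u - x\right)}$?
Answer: $0$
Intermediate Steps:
$Q{\left(p,S \right)} = 27$ ($Q{\left(p,S \right)} = \left(-3\right) \left(-9\right) = 27$)
$O = 3$ ($O = -2 + 5 = 3$)
$Z{\left(u,x \right)} = 4 - \frac{u + 2 x}{u}$ ($Z{\left(u,x \right)} = 4 - \frac{\left(x + u\right) + x}{x + \left(u - x\right)} = 4 - \frac{\left(u + x\right) + x}{u} = 4 - \frac{u + 2 x}{u}$)
$Q{\left(-7,-7 \right)} Z{\left(2,O \right)} = 27 \left(3 - \frac{6}{2}\right) = 27 \left(3 - 6 \cdot \frac{1}{2}\right) = 27 \left(3 - 3\right) = 27 \cdot 0 = 0$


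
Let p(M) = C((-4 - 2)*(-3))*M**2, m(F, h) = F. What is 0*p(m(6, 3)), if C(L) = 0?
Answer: 0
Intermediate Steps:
p(M) = 0 (p(M) = 0*M**2 = 0)
0*p(m(6, 3)) = 0*0 = 0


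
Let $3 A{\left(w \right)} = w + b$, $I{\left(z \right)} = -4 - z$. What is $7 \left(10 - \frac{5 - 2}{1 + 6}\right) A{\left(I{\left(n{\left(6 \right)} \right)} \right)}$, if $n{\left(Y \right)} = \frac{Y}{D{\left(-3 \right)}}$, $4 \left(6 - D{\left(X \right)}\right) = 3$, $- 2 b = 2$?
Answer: $- \frac{2881}{21} \approx -137.19$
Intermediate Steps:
$b = -1$ ($b = \left(- \frac{1}{2}\right) 2 = -1$)
$D{\left(X \right)} = \frac{21}{4}$ ($D{\left(X \right)} = 6 - \frac{3}{4} = \frac{21}{4}$)
$n{\left(Y \right)} = \frac{4 Y}{21}$ ($n{\left(Y \right)} = \frac{Y}{\frac{21}{4}} = Y \frac{4}{21} = \frac{4 Y}{21}$)
$A{\left(w \right)} = - \frac{1}{3} + \frac{w}{3}$ ($A{\left(w \right)} = \frac{w - 1}{3} = \frac{-1 + w}{3} = - \frac{1}{3} + \frac{w}{3}$)
$7 \left(10 - \frac{5 - 2}{1 + 6}\right) A{\left(I{\left(n{\left(6 \right)} \right)} \right)} = 7 \left(10 - \frac{5 - 2}{1 + 6}\right) \left(- \frac{1}{3} + \frac{-4 - \frac{4}{21} \cdot 6}{3}\right) = 7 \left(10 - \frac{3}{7}\right) \left(- \frac{1}{3} + \frac{-4 - \frac{8}{7}}{3}\right) = 7 \left(10 - 3 \cdot \frac{1}{7}\right) \left(- \frac{1}{3} + \frac{-4 - \frac{8}{7}}{3}\right) = 7 \left(10 - \frac{3}{7}\right) \left(- \frac{1}{3} + \frac{1}{3} \left(- \frac{36}{7}\right)\right) = 7 \left(10 - \frac{3}{7}\right) \left(- \frac{1}{3} - \frac{12}{7}\right) = 7 \cdot \frac{67}{7} \left(- \frac{43}{21}\right) = 67 \left(- \frac{43}{21}\right) = - \frac{2881}{21}$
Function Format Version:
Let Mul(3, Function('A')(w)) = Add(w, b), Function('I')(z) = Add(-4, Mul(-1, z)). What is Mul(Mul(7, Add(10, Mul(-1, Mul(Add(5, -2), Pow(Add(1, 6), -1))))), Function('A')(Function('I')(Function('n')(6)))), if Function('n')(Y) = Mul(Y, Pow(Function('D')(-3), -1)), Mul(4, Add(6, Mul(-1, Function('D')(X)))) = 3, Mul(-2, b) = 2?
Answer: Rational(-2881, 21) ≈ -137.19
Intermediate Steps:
b = -1 (b = Mul(Rational(-1, 2), 2) = -1)
Function('D')(X) = Rational(21, 4) (Function('D')(X) = Add(6, Mul(Rational(-1, 4), 3)) = Add(6, Rational(-3, 4)) = Rational(21, 4))
Function('n')(Y) = Mul(Rational(4, 21), Y) (Function('n')(Y) = Mul(Y, Pow(Rational(21, 4), -1)) = Mul(Y, Rational(4, 21)) = Mul(Rational(4, 21), Y))
Function('A')(w) = Add(Rational(-1, 3), Mul(Rational(1, 3), w)) (Function('A')(w) = Mul(Rational(1, 3), Add(w, -1)) = Mul(Rational(1, 3), Add(-1, w)) = Add(Rational(-1, 3), Mul(Rational(1, 3), w)))
Mul(Mul(7, Add(10, Mul(-1, Mul(Add(5, -2), Pow(Add(1, 6), -1))))), Function('A')(Function('I')(Function('n')(6)))) = Mul(Mul(7, Add(10, Mul(-1, Mul(Add(5, -2), Pow(Add(1, 6), -1))))), Add(Rational(-1, 3), Mul(Rational(1, 3), Add(-4, Mul(-1, Mul(Rational(4, 21), 6)))))) = Mul(Mul(7, Add(10, Mul(-1, Mul(3, Pow(7, -1))))), Add(Rational(-1, 3), Mul(Rational(1, 3), Add(-4, Mul(-1, Rational(8, 7)))))) = Mul(Mul(7, Add(10, Mul(-1, Mul(3, Rational(1, 7))))), Add(Rational(-1, 3), Mul(Rational(1, 3), Add(-4, Rational(-8, 7))))) = Mul(Mul(7, Add(10, Mul(-1, Rational(3, 7)))), Add(Rational(-1, 3), Mul(Rational(1, 3), Rational(-36, 7)))) = Mul(Mul(7, Add(10, Rational(-3, 7))), Add(Rational(-1, 3), Rational(-12, 7))) = Mul(Mul(7, Rational(67, 7)), Rational(-43, 21)) = Mul(67, Rational(-43, 21)) = Rational(-2881, 21)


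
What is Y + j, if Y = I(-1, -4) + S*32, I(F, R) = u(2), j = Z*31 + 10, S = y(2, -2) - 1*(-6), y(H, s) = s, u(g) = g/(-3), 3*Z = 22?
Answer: 1094/3 ≈ 364.67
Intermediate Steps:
Z = 22/3 (Z = (⅓)*22 = 22/3 ≈ 7.3333)
u(g) = -g/3 (u(g) = g*(-⅓) = -g/3)
S = 4 (S = -2 - 1*(-6) = -2 + 6 = 4)
j = 712/3 (j = (22/3)*31 + 10 = 682/3 + 10 = 712/3 ≈ 237.33)
I(F, R) = -⅔ (I(F, R) = -⅓*2 = -⅔)
Y = 382/3 (Y = -⅔ + 4*32 = -⅔ + 128 = 382/3 ≈ 127.33)
Y + j = 382/3 + 712/3 = 1094/3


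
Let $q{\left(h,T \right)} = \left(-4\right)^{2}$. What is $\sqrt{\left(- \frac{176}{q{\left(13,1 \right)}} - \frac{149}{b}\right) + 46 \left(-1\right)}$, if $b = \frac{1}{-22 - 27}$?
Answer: $2 \sqrt{1811} \approx 85.112$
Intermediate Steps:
$q{\left(h,T \right)} = 16$
$b = - \frac{1}{49}$ ($b = \frac{1}{-49} = - \frac{1}{49} \approx -0.020408$)
$\sqrt{\left(- \frac{176}{q{\left(13,1 \right)}} - \frac{149}{b}\right) + 46 \left(-1\right)} = \sqrt{\left(- \frac{176}{16} - \frac{149}{- \frac{1}{49}}\right) + 46 \left(-1\right)} = \sqrt{\left(\left(-176\right) \frac{1}{16} - -7301\right) - 46} = \sqrt{\left(-11 + 7301\right) - 46} = \sqrt{7290 - 46} = \sqrt{7244} = 2 \sqrt{1811}$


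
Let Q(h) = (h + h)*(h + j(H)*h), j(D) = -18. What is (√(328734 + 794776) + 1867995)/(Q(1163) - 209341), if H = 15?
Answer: -1867995/46196687 - √1123510/46196687 ≈ -0.040459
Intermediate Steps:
Q(h) = -34*h² (Q(h) = (h + h)*(h - 18*h) = (2*h)*(-17*h) = -34*h²)
(√(328734 + 794776) + 1867995)/(Q(1163) - 209341) = (√(328734 + 794776) + 1867995)/(-34*1163² - 209341) = (√1123510 + 1867995)/(-34*1352569 - 209341) = (1867995 + √1123510)/(-45987346 - 209341) = (1867995 + √1123510)/(-46196687) = (1867995 + √1123510)*(-1/46196687) = -1867995/46196687 - √1123510/46196687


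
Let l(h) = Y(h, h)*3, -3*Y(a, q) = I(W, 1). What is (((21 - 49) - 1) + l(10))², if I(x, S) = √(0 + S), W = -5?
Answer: 900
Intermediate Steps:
I(x, S) = √S
Y(a, q) = -⅓ (Y(a, q) = -√1/3 = -⅓*1 = -⅓)
l(h) = -1 (l(h) = -⅓*3 = -1)
(((21 - 49) - 1) + l(10))² = (((21 - 49) - 1) - 1)² = ((-28 - 1) - 1)² = (-29 - 1)² = (-30)² = 900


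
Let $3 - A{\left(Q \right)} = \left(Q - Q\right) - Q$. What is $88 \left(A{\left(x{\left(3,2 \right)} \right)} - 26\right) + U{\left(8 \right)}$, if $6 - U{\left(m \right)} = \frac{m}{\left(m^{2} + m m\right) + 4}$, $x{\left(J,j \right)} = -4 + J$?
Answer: $- \frac{69500}{33} \approx -2106.1$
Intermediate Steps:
$A{\left(Q \right)} = 3 + Q$ ($A{\left(Q \right)} = 3 - \left(\left(Q - Q\right) - Q\right) = 3 - \left(0 - Q\right) = 3 - - Q = 3 + Q$)
$U{\left(m \right)} = 6 - \frac{m}{4 + 2 m^{2}}$ ($U{\left(m \right)} = 6 - \frac{m}{\left(m^{2} + m m\right) + 4} = 6 - \frac{m}{\left(m^{2} + m^{2}\right) + 4} = 6 - \frac{m}{2 m^{2} + 4} = 6 - \frac{m}{4 + 2 m^{2}}$)
$88 \left(A{\left(x{\left(3,2 \right)} \right)} - 26\right) + U{\left(8 \right)} = 88 \left(\left(3 + \left(-4 + 3\right)\right) - 26\right) + \frac{24 - 8 + 12 \cdot 8^{2}}{2 \left(2 + 8^{2}\right)} = 88 \left(\left(3 - 1\right) - 26\right) + \frac{24 - 8 + 12 \cdot 64}{2 \left(2 + 64\right)} = 88 \left(2 - 26\right) + \frac{24 - 8 + 768}{2 \cdot 66} = 88 \left(-24\right) + \frac{1}{2} \cdot \frac{1}{66} \cdot 784 = -2112 + \frac{196}{33} = - \frac{69500}{33}$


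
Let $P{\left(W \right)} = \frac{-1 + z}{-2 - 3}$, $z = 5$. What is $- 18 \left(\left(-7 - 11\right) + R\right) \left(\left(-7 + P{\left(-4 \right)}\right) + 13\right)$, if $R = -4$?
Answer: $\frac{10296}{5} \approx 2059.2$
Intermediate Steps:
$P{\left(W \right)} = - \frac{4}{5}$ ($P{\left(W \right)} = \frac{-1 + 5}{-2 - 3} = \frac{4}{-5} = 4 \left(- \frac{1}{5}\right) = - \frac{4}{5}$)
$- 18 \left(\left(-7 - 11\right) + R\right) \left(\left(-7 + P{\left(-4 \right)}\right) + 13\right) = - 18 \left(\left(-7 - 11\right) - 4\right) \left(\left(-7 - \frac{4}{5}\right) + 13\right) = - 18 \left(-18 - 4\right) \left(- \frac{39}{5} + 13\right) = \left(-18\right) \left(-22\right) \frac{26}{5} = 396 \cdot \frac{26}{5} = \frac{10296}{5}$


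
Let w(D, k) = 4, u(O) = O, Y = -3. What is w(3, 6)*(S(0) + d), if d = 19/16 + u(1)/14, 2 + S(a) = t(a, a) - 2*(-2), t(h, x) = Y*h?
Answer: 365/28 ≈ 13.036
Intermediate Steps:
t(h, x) = -3*h
S(a) = 2 - 3*a (S(a) = -2 + (-3*a - 2*(-2)) = -2 + (-3*a + 4) = -2 + (4 - 3*a) = 2 - 3*a)
d = 141/112 (d = 19/16 + 1/14 = 141/112 ≈ 1.2589)
w(3, 6)*(S(0) + d) = 4*((2 - 3*0) + 141/112) = 4*((2 + 0) + 141/112) = 4*(2 + 141/112) = 4*(365/112) = 365/28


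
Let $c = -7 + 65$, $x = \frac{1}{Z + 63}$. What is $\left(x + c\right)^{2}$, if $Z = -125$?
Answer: $\frac{12924025}{3844} \approx 3362.1$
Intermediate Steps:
$x = - \frac{1}{62}$ ($x = \frac{1}{-125 + 63} = \frac{1}{-62} = - \frac{1}{62} \approx -0.016129$)
$c = 58$
$\left(x + c\right)^{2} = \left(- \frac{1}{62} + 58\right)^{2} = \left(\frac{3595}{62}\right)^{2} = \frac{12924025}{3844}$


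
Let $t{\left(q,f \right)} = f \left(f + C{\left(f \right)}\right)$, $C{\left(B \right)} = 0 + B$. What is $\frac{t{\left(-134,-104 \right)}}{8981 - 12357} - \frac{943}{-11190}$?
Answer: $- \frac{14929907}{2361090} \approx -6.3233$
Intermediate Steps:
$C{\left(B \right)} = B$
$t{\left(q,f \right)} = 2 f^{2}$ ($t{\left(q,f \right)} = f \left(f + f\right) = f 2 f = 2 f^{2}$)
$\frac{t{\left(-134,-104 \right)}}{8981 - 12357} - \frac{943}{-11190} = \frac{2 \left(-104\right)^{2}}{8981 - 12357} - \frac{943}{-11190} = \frac{2 \cdot 10816}{-3376} - - \frac{943}{11190} = 21632 \left(- \frac{1}{3376}\right) + \frac{943}{11190} = - \frac{1352}{211} + \frac{943}{11190} = - \frac{14929907}{2361090}$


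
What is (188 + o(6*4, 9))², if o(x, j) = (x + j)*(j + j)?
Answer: 611524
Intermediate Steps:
o(x, j) = 2*j*(j + x) (o(x, j) = (j + x)*(2*j) = 2*j*(j + x))
(188 + o(6*4, 9))² = (188 + 2*9*(9 + 6*4))² = (188 + 2*9*(9 + 24))² = (188 + 2*9*33)² = (188 + 594)² = 782² = 611524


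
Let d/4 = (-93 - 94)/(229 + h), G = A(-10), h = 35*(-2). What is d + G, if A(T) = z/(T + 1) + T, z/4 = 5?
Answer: -8074/477 ≈ -16.927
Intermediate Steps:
z = 20 (z = 4*5 = 20)
h = -70
A(T) = T + 20/(1 + T) (A(T) = 20/(T + 1) + T = 20/(1 + T) + T = T + 20/(1 + T))
G = -110/9 (G = (20 - 10 + (-10)²)/(1 - 10) = (20 - 10 + 100)/(-9) = -⅑*110 = -110/9 ≈ -12.222)
d = -748/159 (d = 4*((-93 - 94)/(229 - 70)) = 4*(-187/159) = -748/159 ≈ -4.7044)
d + G = -748/159 - 110/9 = -8074/477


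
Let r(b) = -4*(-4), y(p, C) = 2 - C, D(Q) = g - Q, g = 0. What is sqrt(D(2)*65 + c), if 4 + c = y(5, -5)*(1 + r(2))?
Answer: I*sqrt(15) ≈ 3.873*I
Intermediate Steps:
D(Q) = -Q (D(Q) = 0 - Q = -Q)
r(b) = 16
c = 115 (c = -4 + (2 - 1*(-5))*(1 + 16) = -4 + (2 + 5)*17 = -4 + 7*17 = -4 + 119 = 115)
sqrt(D(2)*65 + c) = sqrt(-1*2*65 + 115) = sqrt(-2*65 + 115) = sqrt(-130 + 115) = sqrt(-15) = I*sqrt(15)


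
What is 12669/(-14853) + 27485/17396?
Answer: 62614927/86127596 ≈ 0.72700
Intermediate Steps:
12669/(-14853) + 27485/17396 = 12669*(-1/14853) + 27485*(1/17396) = -4223/4951 + 27485/17396 = 62614927/86127596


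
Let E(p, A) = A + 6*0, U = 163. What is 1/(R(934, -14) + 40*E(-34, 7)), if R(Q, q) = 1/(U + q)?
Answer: 149/41721 ≈ 0.0035713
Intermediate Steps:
E(p, A) = A (E(p, A) = A + 0 = A)
R(Q, q) = 1/(163 + q)
1/(R(934, -14) + 40*E(-34, 7)) = 1/(1/(163 - 14) + 40*7) = 1/(1/149 + 280) = 1/(41721/149) = 149/41721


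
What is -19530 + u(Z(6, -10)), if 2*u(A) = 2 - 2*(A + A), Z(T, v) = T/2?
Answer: -19535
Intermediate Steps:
Z(T, v) = T/2 (Z(T, v) = T*(½) = T/2)
u(A) = 1 - 2*A (u(A) = (2 - 2*(A + A))/2 = (2 - 4*A)/2 = 1 - 2*A)
-19530 + u(Z(6, -10)) = -19530 + (1 - 6) = -19530 - 5 = -19535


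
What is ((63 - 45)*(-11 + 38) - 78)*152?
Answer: 62016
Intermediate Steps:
((63 - 45)*(-11 + 38) - 78)*152 = (18*27 - 78)*152 = (486 - 78)*152 = 408*152 = 62016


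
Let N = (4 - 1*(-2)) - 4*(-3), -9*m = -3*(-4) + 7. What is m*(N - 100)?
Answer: 1558/9 ≈ 173.11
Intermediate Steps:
m = -19/9 (m = -(-3*(-4) + 7)/9 = -(12 + 7)/9 = -1/9*19 = -19/9 ≈ -2.1111)
N = 18 (N = (4 + 2) + 12 = 6 + 12 = 18)
m*(N - 100) = -19*(18 - 100)/9 = -19/9*(-82) = 1558/9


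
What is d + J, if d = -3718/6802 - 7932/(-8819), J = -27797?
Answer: -833716485732/29993419 ≈ -27797.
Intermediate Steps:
d = 10582211/29993419 (d = -3718*1/6802 - 7932*(-1/8819) = -1859/3401 + 7932/8819 = 10582211/29993419 ≈ 0.35282)
d + J = 10582211/29993419 - 27797 = -833716485732/29993419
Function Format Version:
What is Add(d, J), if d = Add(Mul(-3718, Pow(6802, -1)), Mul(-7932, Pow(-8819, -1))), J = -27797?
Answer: Rational(-833716485732, 29993419) ≈ -27797.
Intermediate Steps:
d = Rational(10582211, 29993419) (d = Add(Mul(-3718, Rational(1, 6802)), Mul(-7932, Rational(-1, 8819))) = Add(Rational(-1859, 3401), Rational(7932, 8819)) = Rational(10582211, 29993419) ≈ 0.35282)
Add(d, J) = Add(Rational(10582211, 29993419), -27797) = Rational(-833716485732, 29993419)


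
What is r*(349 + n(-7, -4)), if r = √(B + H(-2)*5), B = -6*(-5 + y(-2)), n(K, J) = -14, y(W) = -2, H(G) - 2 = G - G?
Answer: 670*√13 ≈ 2415.7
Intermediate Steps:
H(G) = 2 (H(G) = 2 + (G - G) = 2 + 0 = 2)
B = 42 (B = -6*(-5 - 2) = -6*(-7) = 42)
r = 2*√13 (r = √(42 + 2*5) = √(42 + 10) = √52 = 2*√13 ≈ 7.2111)
r*(349 + n(-7, -4)) = (2*√13)*(349 - 14) = (2*√13)*335 = 670*√13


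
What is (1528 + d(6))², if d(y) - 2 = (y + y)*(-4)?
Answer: 2196324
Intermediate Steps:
d(y) = 2 - 8*y (d(y) = 2 + (y + y)*(-4) = 2 + (2*y)*(-4) = 2 - 8*y)
(1528 + d(6))² = (1528 + (2 - 8*6))² = (1528 + (2 - 48))² = (1528 - 46)² = 1482² = 2196324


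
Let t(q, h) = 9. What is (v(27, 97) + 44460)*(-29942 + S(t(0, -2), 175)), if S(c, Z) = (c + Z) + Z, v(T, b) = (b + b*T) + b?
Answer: -1398477159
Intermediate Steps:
v(T, b) = 2*b + T*b (v(T, b) = (b + T*b) + b = 2*b + T*b)
S(c, Z) = c + 2*Z (S(c, Z) = (Z + c) + Z = c + 2*Z)
(v(27, 97) + 44460)*(-29942 + S(t(0, -2), 175)) = (97*(2 + 27) + 44460)*(-29942 + (9 + 2*175)) = (97*29 + 44460)*(-29942 + (9 + 350)) = (2813 + 44460)*(-29942 + 359) = 47273*(-29583) = -1398477159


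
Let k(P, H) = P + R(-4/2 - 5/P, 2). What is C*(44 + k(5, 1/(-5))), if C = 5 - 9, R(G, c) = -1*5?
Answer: -176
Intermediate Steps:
R(G, c) = -5
k(P, H) = -5 + P (k(P, H) = P - 5 = -5 + P)
C = -4
C*(44 + k(5, 1/(-5))) = -4*(44 + (-5 + 5)) = -4*(44 + 0) = -4*44 = -176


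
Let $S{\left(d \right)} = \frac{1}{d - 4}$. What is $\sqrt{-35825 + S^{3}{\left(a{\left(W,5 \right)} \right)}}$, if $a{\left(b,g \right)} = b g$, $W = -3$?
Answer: $\frac{2 i \sqrt{1167187461}}{361} \approx 189.27 i$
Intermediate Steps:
$S{\left(d \right)} = \frac{1}{-4 + d}$
$\sqrt{-35825 + S^{3}{\left(a{\left(W,5 \right)} \right)}} = \sqrt{-35825 + \left(\frac{1}{-4 - 15}\right)^{3}} = \sqrt{-35825 + \left(\frac{1}{-19}\right)^{3}} = \sqrt{-35825 + \left(- \frac{1}{19}\right)^{3}} = \sqrt{-35825 - \frac{1}{6859}} = \sqrt{- \frac{245723676}{6859}} = \frac{2 i \sqrt{1167187461}}{361}$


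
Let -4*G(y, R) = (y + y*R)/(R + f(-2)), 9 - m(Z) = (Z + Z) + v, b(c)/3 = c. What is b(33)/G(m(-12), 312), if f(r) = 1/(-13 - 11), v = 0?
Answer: -7487/626 ≈ -11.960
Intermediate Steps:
b(c) = 3*c
f(r) = -1/24 (f(r) = 1/(-24) = -1/24)
m(Z) = 9 - 2*Z (m(Z) = 9 - ((Z + Z) + 0) = 9 - (2*Z + 0) = 9 - 2*Z)
G(y, R) = -(y + R*y)/(4*(-1/24 + R)) (G(y, R) = -(y + y*R)/(4*(R - 1/24)) = -(y + R*y)/(4*(-1/24 + R)))
b(33)/G(m(-12), 312) = (3*33)/((-6*(9 - 2*(-12))*(1 + 312)/(-1 + 24*312))) = 99/((-6*(9 + 24)*313/(-1 + 7488))) = 99/((-6*33*313/7487)) = 99/((-6*33*1/7487*313)) = 99/(-61974/7487) = 99*(-7487/61974) = -7487/626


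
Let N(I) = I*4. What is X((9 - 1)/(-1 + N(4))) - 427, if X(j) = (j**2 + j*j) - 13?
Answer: -98872/225 ≈ -439.43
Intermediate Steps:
N(I) = 4*I
X(j) = -13 + 2*j**2 (X(j) = (j**2 + j**2) - 13 = 2*j**2 - 13 = -13 + 2*j**2)
X((9 - 1)/(-1 + N(4))) - 427 = (-13 + 2*((9 - 1)/(-1 + 4*4))**2) - 427 = (-13 + 2*(8/(-1 + 16))**2) - 427 = (-13 + 2*(8/15)**2) - 427 = (-13 + 2*(64/225)) - 427 = (-13 + 128/225) - 427 = -2797/225 - 427 = -98872/225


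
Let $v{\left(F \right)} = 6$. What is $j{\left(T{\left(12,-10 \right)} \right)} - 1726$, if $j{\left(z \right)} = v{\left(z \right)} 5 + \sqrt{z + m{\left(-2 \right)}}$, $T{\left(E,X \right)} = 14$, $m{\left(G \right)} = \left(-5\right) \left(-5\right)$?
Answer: $-1696 + \sqrt{39} \approx -1689.8$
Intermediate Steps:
$m{\left(G \right)} = 25$
$j{\left(z \right)} = 30 + \sqrt{25 + z}$ ($j{\left(z \right)} = 6 \cdot 5 + \sqrt{z + 25} = 30 + \sqrt{25 + z}$)
$j{\left(T{\left(12,-10 \right)} \right)} - 1726 = \left(30 + \sqrt{25 + 14}\right) - 1726 = \left(30 + \sqrt{39}\right) - 1726 = -1696 + \sqrt{39}$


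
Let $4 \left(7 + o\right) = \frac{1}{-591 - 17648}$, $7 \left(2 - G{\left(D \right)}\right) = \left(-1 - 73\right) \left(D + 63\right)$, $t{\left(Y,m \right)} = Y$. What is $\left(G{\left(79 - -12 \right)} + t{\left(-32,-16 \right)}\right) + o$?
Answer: $\frac{116072995}{72956} \approx 1591.0$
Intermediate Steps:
$G{\left(D \right)} = 668 + \frac{74 D}{7}$ ($G{\left(D \right)} = 2 - \frac{\left(-1 - 73\right) \left(D + 63\right)}{7} = 2 - \frac{\left(-74\right) \left(63 + D\right)}{7} = 2 - \frac{-4662 - 74 D}{7} = 2 + \left(666 + \frac{74 D}{7}\right) = 668 + \frac{74 D}{7}$)
$o = - \frac{510693}{72956}$ ($o = -7 + \frac{1}{4 \left(-591 - 17648\right)} = -7 + \frac{1}{4 \left(-18239\right)} = -7 + \frac{1}{4} \left(- \frac{1}{18239}\right) = -7 - \frac{1}{72956} = - \frac{510693}{72956} \approx -7.0$)
$\left(G{\left(79 - -12 \right)} + t{\left(-32,-16 \right)}\right) + o = \left(\left(668 + \frac{74 \left(79 - -12\right)}{7}\right) - 32\right) - \frac{510693}{72956} = \left(\left(668 + \frac{74 \left(79 + 12\right)}{7}\right) - 32\right) - \frac{510693}{72956} = \left(\left(668 + \frac{74}{7} \cdot 91\right) - 32\right) - \frac{510693}{72956} = \left(\left(668 + 962\right) - 32\right) - \frac{510693}{72956} = \left(1630 - 32\right) - \frac{510693}{72956} = 1598 - \frac{510693}{72956} = \frac{116072995}{72956}$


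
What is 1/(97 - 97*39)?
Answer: -1/3686 ≈ -0.00027130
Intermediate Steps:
1/(97 - 97*39) = 1/(97 - 3783) = 1/(-3686) = -1/3686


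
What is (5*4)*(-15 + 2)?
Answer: -260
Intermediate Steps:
(5*4)*(-15 + 2) = 20*(-13) = -260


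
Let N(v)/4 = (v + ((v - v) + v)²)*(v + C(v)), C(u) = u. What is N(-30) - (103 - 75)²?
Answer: -209584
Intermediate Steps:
N(v) = 8*v*(v + v²) (N(v) = 4*((v + ((v - v) + v)²)*(v + v)) = 4*((v + (0 + v)²)*(2*v)) = 4*((v + v²)*(2*v)) = 4*(2*v*(v + v²)) = 8*v*(v + v²))
N(-30) - (103 - 75)² = 8*(-30)²*(1 - 30) - (103 - 75)² = 8*900*(-29) - 1*28² = -208800 - 1*784 = -208800 - 784 = -209584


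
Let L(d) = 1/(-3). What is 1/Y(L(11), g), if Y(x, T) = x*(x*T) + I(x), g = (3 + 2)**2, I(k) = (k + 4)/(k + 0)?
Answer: -9/74 ≈ -0.12162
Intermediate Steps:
L(d) = -1/3
I(k) = (4 + k)/k
g = 25 (g = 5**2 = 25)
Y(x, T) = T*x**2 + (4 + x)/x (Y(x, T) = x*(x*T) + (4 + x)/x = x*(T*x) + (4 + x)/x = T*x**2 + (4 + x)/x)
1/Y(L(11), g) = 1/((4 - 1/3 + 25*(-1/3)**3)/(-1/3)) = 1/(-3*(4 - 1/3 + 25*(-1/27))) = 1/(-3*(4 - 1/3 - 25/27)) = 1/(-3*74/27) = 1/(-74/9) = -9/74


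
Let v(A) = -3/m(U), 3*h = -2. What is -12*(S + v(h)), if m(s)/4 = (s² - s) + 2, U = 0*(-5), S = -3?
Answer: 81/2 ≈ 40.500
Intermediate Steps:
h = -⅔ (h = (⅓)*(-2) = -⅔ ≈ -0.66667)
U = 0
m(s) = 8 - 4*s + 4*s² (m(s) = 4*((s² - s) + 2) = 4*(2 + s² - s) = 8 - 4*s + 4*s²)
v(A) = -3/8 (v(A) = -3/(8 - 4*0 + 4*0²) = -3/(8 + 0 + 4*0) = -3/(8 + 0 + 0) = -3/8)
-12*(S + v(h)) = -12*(-3 - 3/8) = -12*(-27/8) = 81/2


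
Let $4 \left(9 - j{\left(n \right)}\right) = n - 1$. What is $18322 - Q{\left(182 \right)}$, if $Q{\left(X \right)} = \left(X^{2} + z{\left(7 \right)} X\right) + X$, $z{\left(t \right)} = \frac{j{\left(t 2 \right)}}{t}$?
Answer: $- \frac{30267}{2} \approx -15134.0$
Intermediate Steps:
$j{\left(n \right)} = \frac{37}{4} - \frac{n}{4}$ ($j{\left(n \right)} = 9 - \frac{n - 1}{4} = 9 - \frac{-1 + n}{4} = 9 - \left(- \frac{1}{4} + \frac{n}{4}\right) = \frac{37}{4} - \frac{n}{4}$)
$z{\left(t \right)} = \frac{\frac{37}{4} - \frac{t}{2}}{t}$ ($z{\left(t \right)} = \frac{\frac{37}{4} - \frac{t 2}{4}}{t} = \frac{\frac{37}{4} - \frac{2 t}{4}}{t} = \frac{\frac{37}{4} - \frac{t}{2}}{t}$)
$Q{\left(X \right)} = X^{2} + \frac{51 X}{28}$ ($Q{\left(X \right)} = \left(X^{2} + \frac{37 - 14}{4 \cdot 7} X\right) + X = \left(X^{2} + \frac{1}{4} \cdot \frac{1}{7} \left(37 - 14\right) X\right) + X = \left(X^{2} + \frac{1}{4} \cdot \frac{1}{7} \cdot 23 X\right) + X = \left(X^{2} + \frac{23 X}{28}\right) + X = X^{2} + \frac{51 X}{28}$)
$18322 - Q{\left(182 \right)} = 18322 - \frac{1}{28} \cdot 182 \left(51 + 28 \cdot 182\right) = 18322 - \frac{1}{28} \cdot 182 \left(51 + 5096\right) = 18322 - \frac{1}{28} \cdot 182 \cdot 5147 = 18322 - \frac{66911}{2} = - \frac{30267}{2}$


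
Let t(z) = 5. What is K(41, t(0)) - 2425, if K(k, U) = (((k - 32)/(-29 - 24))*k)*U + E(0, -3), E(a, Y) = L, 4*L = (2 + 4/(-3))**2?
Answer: -1173277/477 ≈ -2459.7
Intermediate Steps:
L = 1/9 (L = (2 + 4/(-3))**2/4 = (2 + 4*(-1/3))**2/4 = (2 - 4/3)**2/4 = (2/3)**2/4 = (1/4)*(4/9) = 1/9 ≈ 0.11111)
E(a, Y) = 1/9
K(k, U) = 1/9 + U*k*(32/53 - k/53) (K(k, U) = (((k - 32)/(-29 - 24))*k)*U + 1/9 = (((-32 + k)/(-53))*k)*U + 1/9 = (((-32 + k)*(-1/53))*k)*U + 1/9 = ((32/53 - k/53)*k)*U + 1/9 = (k*(32/53 - k/53))*U + 1/9 = U*k*(32/53 - k/53) + 1/9 = 1/9 + U*k*(32/53 - k/53))
K(41, t(0)) - 2425 = (1/9 - 1/53*5*41**2 + (32/53)*5*41) - 2425 = (1/9 - 1/53*5*1681 + 6560/53) - 2425 = (1/9 - 8405/53 + 6560/53) - 2425 = -16552/477 - 2425 = -1173277/477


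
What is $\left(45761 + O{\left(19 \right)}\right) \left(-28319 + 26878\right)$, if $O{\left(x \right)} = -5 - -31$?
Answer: $-65979067$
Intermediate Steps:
$O{\left(x \right)} = 26$ ($O{\left(x \right)} = -5 + 31 = 26$)
$\left(45761 + O{\left(19 \right)}\right) \left(-28319 + 26878\right) = \left(45761 + 26\right) \left(-28319 + 26878\right) = 45787 \left(-1441\right) = -65979067$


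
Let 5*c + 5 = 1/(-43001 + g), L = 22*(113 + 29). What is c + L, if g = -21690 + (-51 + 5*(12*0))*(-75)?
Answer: 950422589/304330 ≈ 3123.0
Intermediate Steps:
L = 3124 (L = 22*142 = 3124)
g = -17865 (g = -21690 + (-51 + 5*0)*(-75) = -21690 + (-51 + 0)*(-75) = -21690 - 51*(-75) = -21690 + 3825 = -17865)
c = -304331/304330 (c = -1 + 1/(5*(-43001 - 17865)) = -1 + (⅕)/(-60866) = -1 + (⅕)*(-1/60866) = -1 - 1/304330 = -304331/304330 ≈ -1.0000)
c + L = -304331/304330 + 3124 = 950422589/304330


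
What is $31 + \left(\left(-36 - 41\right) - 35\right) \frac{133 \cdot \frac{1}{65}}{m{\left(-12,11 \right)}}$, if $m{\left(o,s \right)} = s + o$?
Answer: $\frac{16911}{65} \approx 260.17$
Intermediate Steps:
$m{\left(o,s \right)} = o + s$
$31 + \left(\left(-36 - 41\right) - 35\right) \frac{133 \cdot \frac{1}{65}}{m{\left(-12,11 \right)}} = 31 + \left(\left(-36 - 41\right) - 35\right) \frac{133 \cdot \frac{1}{65}}{-12 + 11} = 31 + \left(-77 - 35\right) \frac{133 \cdot \frac{1}{65}}{-1} = 31 - 112 \cdot \frac{133}{65} \left(-1\right) = 31 - - \frac{14896}{65} = 31 + \frac{14896}{65} = \frac{16911}{65}$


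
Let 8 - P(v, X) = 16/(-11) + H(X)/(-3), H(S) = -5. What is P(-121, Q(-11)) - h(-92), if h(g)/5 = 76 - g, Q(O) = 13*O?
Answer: -27463/33 ≈ -832.21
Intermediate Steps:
h(g) = 380 - 5*g (h(g) = 5*(76 - g) = 380 - 5*g)
P(v, X) = 257/33 (P(v, X) = 8 - (16/(-11) - 5/(-3)) = 8 - (16*(-1/11) - 5*(-⅓)) = 8 - (-16/11 + 5/3) = 8 - 1*7/33 = 8 - 7/33 = 257/33)
P(-121, Q(-11)) - h(-92) = 257/33 - (380 - 5*(-92)) = 257/33 - (380 + 460) = 257/33 - 1*840 = 257/33 - 840 = -27463/33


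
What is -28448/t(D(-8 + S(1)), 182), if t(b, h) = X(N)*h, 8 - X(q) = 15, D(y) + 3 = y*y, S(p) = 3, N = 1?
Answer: 2032/91 ≈ 22.330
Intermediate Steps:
D(y) = -3 + y**2 (D(y) = -3 + y*y = -3 + y**2)
X(q) = -7 (X(q) = 8 - 1*15 = 8 - 15 = -7)
t(b, h) = -7*h
-28448/t(D(-8 + S(1)), 182) = -28448/((-7*182)) = -28448/(-1274) = -28448*(-1/1274) = 2032/91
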